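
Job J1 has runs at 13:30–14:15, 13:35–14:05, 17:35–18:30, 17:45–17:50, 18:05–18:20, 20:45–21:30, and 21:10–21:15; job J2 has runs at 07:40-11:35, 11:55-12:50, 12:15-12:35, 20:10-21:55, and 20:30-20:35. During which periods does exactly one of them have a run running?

First set merges to 13:30–14:15, 17:35–18:30, 20:45–21:30.
Second set merges to 07:40–11:35, 11:55–12:50, 20:10–21:55.
A \ B = 13:30–14:15, 17:35–18:30.
B \ A = 07:40–11:35, 11:55–12:50, 20:10–20:45, 21:30–21:55.
Union of the two gives the symmetric difference.

07:40–11:35, 11:55–12:50, 13:30–14:15, 17:35–18:30, 20:10–20:45, 21:30–21:55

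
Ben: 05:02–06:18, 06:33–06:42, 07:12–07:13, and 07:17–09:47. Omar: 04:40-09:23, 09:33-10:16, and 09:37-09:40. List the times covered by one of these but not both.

04:40-05:02, 06:18-06:33, 06:42-07:12, 07:13-07:17, 09:23-09:33, 09:47-10:16

Second set merges to 04:40-09:23, 09:33-10:16.
A \ B = 09:23-09:33.
B \ A = 04:40-05:02, 06:18-06:33, 06:42-07:12, 07:13-07:17, 09:47-10:16.
Union of the two gives the symmetric difference.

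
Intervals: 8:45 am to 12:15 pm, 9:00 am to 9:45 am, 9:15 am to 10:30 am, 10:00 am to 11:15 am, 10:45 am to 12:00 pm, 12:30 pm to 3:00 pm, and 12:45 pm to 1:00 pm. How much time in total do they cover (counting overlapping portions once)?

Merged: 8:45 am-12:15 pm, 12:30 pm-3:00 pm.
Lengths: 3 h 30 min + 2 h 30 min = 6 h.

6 h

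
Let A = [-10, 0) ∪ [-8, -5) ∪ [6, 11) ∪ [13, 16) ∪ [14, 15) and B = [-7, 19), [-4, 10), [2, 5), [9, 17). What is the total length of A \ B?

First set merges to [-10, 0), [6, 11), [13, 16).
Second set merges to [-7, 19).
A \ B = [-10, -7).
Total: 3.

3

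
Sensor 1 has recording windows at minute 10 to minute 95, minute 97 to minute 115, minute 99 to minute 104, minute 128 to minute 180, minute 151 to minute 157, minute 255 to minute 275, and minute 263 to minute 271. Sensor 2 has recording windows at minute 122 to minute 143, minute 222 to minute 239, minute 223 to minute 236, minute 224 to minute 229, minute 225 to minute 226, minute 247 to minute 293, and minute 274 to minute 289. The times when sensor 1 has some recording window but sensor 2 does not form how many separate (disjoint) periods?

Merge the first list: minute 10 to minute 95, minute 97 to minute 115, minute 128 to minute 180, minute 255 to minute 275.
Merge the second list: minute 122 to minute 143, minute 222 to minute 239, minute 247 to minute 293.
A \ B = minute 10 to minute 95, minute 97 to minute 115, minute 143 to minute 180.
That is 3 disjoint pieces.

3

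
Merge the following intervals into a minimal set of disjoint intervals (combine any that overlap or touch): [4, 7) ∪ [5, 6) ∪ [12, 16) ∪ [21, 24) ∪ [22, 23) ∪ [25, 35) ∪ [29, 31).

[5, 6) overlaps/touches [4, 7) → extend to [4, 7).
[12, 16) is disjoint → start new block.
[21, 24) is disjoint → start new block.
[22, 23) overlaps/touches [21, 24) → extend to [21, 24).
[25, 35) is disjoint → start new block.
[29, 31) overlaps/touches [25, 35) → extend to [25, 35).

[4, 7) ∪ [12, 16) ∪ [21, 24) ∪ [25, 35)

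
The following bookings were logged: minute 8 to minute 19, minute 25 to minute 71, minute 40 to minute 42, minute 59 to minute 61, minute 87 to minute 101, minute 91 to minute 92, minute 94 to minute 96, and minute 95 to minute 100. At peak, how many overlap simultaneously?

At minute 95, 3 of the intervals are simultaneously active.
No point has more.

3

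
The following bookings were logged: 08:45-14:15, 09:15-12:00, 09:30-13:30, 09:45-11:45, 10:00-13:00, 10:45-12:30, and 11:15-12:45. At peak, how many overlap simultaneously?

7

Walk the sorted start/end points keeping a running depth.
The depth first hits 7 at 11:15.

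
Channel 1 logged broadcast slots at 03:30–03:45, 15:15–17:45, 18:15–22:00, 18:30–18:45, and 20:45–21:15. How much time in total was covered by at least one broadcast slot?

6 h 30 min

Merged: 03:30-03:45, 15:15-17:45, 18:15-22:00.
Lengths: 15 min + 2 h 30 min + 3 h 45 min = 6 h 30 min.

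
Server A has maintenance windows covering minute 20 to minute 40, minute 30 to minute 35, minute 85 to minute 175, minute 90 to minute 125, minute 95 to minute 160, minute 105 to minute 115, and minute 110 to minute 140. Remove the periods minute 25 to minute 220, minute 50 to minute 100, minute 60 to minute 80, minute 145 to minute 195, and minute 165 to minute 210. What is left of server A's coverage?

minute 20 to minute 25

Merge the first list: minute 20 to minute 40, minute 85 to minute 175.
Merge the second list: minute 25 to minute 220.
minute 20 to minute 40 minus B → minute 20 to minute 25.
minute 85 to minute 175: fully covered by B → removed.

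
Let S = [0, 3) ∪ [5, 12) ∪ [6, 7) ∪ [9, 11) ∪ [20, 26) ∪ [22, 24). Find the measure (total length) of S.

16

Merged: [0, 3), [5, 12), [20, 26).
Lengths: 3 + 7 + 6 = 16.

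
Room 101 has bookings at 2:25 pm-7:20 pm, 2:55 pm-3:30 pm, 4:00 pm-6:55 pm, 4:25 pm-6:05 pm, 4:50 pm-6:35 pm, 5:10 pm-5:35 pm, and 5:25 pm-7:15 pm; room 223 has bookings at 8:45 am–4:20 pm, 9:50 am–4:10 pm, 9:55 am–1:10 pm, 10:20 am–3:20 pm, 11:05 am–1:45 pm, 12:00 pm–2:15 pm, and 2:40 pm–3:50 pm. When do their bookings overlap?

2:25 pm-4:20 pm

A, merged: 2:25 pm-7:20 pm.
B, merged: 8:45 am-4:20 pm.
2:25 pm-7:20 pm overlaps B on 2:25 pm-4:20 pm.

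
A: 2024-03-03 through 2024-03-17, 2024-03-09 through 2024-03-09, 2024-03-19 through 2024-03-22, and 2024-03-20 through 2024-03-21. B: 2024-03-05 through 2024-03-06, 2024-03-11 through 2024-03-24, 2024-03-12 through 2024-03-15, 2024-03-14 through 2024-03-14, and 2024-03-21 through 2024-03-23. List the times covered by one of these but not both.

A, merged: 2024-03-03 through 2024-03-17, 2024-03-19 through 2024-03-22.
B, merged: 2024-03-05 through 2024-03-06, 2024-03-11 through 2024-03-24.
Only in the first: 2024-03-03 through 2024-03-04, 2024-03-07 through 2024-03-10.
Only in the second: 2024-03-18 through 2024-03-18, 2024-03-23 through 2024-03-24.
Together these are the periods covered by exactly one.

2024-03-03 through 2024-03-04, 2024-03-07 through 2024-03-10, 2024-03-18 through 2024-03-18, 2024-03-23 through 2024-03-24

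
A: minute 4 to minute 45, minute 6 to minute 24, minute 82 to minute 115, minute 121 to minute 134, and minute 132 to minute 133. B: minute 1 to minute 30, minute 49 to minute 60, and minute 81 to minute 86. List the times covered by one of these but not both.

minute 1 to minute 4, minute 30 to minute 45, minute 49 to minute 60, minute 81 to minute 82, minute 86 to minute 115, minute 121 to minute 134

Merge the first list: minute 4 to minute 45, minute 82 to minute 115, minute 121 to minute 134.
Only in the first: minute 30 to minute 45, minute 86 to minute 115, minute 121 to minute 134.
Only in the second: minute 1 to minute 4, minute 49 to minute 60, minute 81 to minute 82.
Together these are the periods covered by exactly one.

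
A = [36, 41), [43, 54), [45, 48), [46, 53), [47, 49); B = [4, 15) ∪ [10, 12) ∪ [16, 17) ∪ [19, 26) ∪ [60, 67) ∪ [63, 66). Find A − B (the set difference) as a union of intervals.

Merge the first list: [36, 41), [43, 54).
Merge the second list: [4, 15), [16, 17), [19, 26), [60, 67).
[36, 41): no B overlap → unchanged.
[43, 54): no B overlap → unchanged.

[36, 41) ∪ [43, 54)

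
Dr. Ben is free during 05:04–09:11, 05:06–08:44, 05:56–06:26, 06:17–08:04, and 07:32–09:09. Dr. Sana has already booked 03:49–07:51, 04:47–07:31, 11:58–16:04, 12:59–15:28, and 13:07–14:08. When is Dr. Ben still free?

Merge the first list: 05:04-09:11.
Merge the second list: 03:49-07:51, 11:58-16:04.
05:04-09:11 minus B → 07:51-09:11.

07:51-09:11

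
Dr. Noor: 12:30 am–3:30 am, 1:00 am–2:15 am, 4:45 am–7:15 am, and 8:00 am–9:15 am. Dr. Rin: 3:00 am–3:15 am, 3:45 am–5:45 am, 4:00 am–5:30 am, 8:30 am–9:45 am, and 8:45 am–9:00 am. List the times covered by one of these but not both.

12:30 am-3:00 am, 3:15 am-3:30 am, 3:45 am-4:45 am, 5:45 am-7:15 am, 8:00 am-8:30 am, 9:15 am-9:45 am

A, merged: 12:30 am-3:30 am, 4:45 am-7:15 am, 8:00 am-9:15 am.
B, merged: 3:00 am-3:15 am, 3:45 am-5:45 am, 8:30 am-9:45 am.
A but not B: 12:30 am-3:00 am, 3:15 am-3:30 am, 5:45 am-7:15 am, 8:00 am-8:30 am.
B but not A: 3:45 am-4:45 am, 9:15 am-9:45 am.
Combining gives A △ B.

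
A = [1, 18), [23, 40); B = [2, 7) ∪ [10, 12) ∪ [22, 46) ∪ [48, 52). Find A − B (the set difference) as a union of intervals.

[1, 2) ∪ [7, 10) ∪ [12, 18)

[1, 18) with B removed leaves [1, 2), [7, 10), [12, 18).
[23, 40) lies entirely inside B → drops out.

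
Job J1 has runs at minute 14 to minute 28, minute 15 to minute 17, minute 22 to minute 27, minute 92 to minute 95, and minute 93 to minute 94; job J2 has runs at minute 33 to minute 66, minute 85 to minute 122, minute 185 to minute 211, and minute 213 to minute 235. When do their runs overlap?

Merge the first list: minute 14 to minute 28, minute 92 to minute 95.
minute 14 to minute 28 falls entirely outside B.
minute 92 to minute 95 overlaps B on minute 92 to minute 95.

minute 92 to minute 95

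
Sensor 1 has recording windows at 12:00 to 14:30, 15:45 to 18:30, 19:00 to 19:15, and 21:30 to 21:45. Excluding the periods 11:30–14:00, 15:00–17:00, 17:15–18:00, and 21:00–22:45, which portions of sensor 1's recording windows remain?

14:00–14:30, 17:00–17:15, 18:00–18:30, 19:00–19:15

12:00–14:30 with B removed leaves 14:00–14:30.
15:45–18:30 with B removed leaves 17:00–17:15, 18:00–18:30.
19:00–19:15 is untouched.
21:30–21:45 lies entirely inside B → drops out.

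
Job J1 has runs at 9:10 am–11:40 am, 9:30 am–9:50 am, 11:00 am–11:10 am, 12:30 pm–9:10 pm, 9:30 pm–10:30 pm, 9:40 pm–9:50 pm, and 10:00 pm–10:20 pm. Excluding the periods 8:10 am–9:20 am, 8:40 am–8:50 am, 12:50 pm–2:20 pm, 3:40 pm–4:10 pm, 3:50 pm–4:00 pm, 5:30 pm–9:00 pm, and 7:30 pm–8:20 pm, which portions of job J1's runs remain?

Merge the first list: 9:10 am-11:40 am, 12:30 pm-9:10 pm, 9:30 pm-10:30 pm.
Merge the second list: 8:10 am-9:20 am, 12:50 pm-2:20 pm, 3:40 pm-4:10 pm, 5:30 pm-9:00 pm.
9:10 am-11:40 am with B removed leaves 9:20 am-11:40 am.
12:30 pm-9:10 pm with B removed leaves 12:30 pm-12:50 pm, 2:20 pm-3:40 pm, 4:10 pm-5:30 pm, 9:00 pm-9:10 pm.
9:30 pm-10:30 pm is untouched.

9:20 am-11:40 am, 12:30 pm-12:50 pm, 2:20 pm-3:40 pm, 4:10 pm-5:30 pm, 9:00 pm-9:10 pm, 9:30 pm-10:30 pm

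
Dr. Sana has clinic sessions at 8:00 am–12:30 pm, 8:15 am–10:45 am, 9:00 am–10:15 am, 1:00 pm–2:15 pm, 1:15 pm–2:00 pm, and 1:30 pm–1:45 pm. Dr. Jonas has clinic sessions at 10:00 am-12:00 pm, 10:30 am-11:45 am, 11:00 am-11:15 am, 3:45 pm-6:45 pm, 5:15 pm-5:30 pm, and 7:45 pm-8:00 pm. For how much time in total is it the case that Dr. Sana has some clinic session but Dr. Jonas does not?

First set merges to 8:00 am–12:30 pm, 1:00 pm–2:15 pm.
Second set merges to 10:00 am–12:00 pm, 3:45 pm–6:45 pm, 7:45 pm–8:00 pm.
A \ B = 8:00 am–10:00 am, 12:00 pm–12:30 pm, 1:00 pm–2:15 pm.
Total: 2 h + 30 min + 1 h 15 min = 3 h 45 min.

3 h 45 min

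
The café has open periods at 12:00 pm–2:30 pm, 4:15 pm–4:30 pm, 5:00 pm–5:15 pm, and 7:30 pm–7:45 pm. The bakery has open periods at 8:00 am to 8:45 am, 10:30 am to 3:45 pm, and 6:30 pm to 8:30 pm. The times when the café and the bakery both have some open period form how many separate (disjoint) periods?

A ∩ B = 12:00 pm–2:30 pm, 7:30 pm–7:45 pm.
That is 2 disjoint pieces.

2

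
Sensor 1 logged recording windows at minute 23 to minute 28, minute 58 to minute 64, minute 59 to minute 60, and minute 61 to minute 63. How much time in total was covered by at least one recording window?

11 minutes

Merged: minute 23 to minute 28, minute 58 to minute 64.
Lengths: 5 minutes + 6 minutes = 11 minutes.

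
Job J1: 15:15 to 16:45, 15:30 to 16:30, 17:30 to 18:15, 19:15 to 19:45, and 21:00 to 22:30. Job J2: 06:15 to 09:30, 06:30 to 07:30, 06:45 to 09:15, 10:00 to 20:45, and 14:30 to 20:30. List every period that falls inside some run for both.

First set merges to 15:15–16:45, 17:30–18:15, 19:15–19:45, 21:00–22:30.
Second set merges to 06:15–09:30, 10:00–20:45.
15:15–16:45 overlaps B on 15:15–16:45.
17:30–18:15 overlaps B on 17:30–18:15.
19:15–19:45 overlaps B on 19:15–19:45.
21:00–22:30 falls entirely outside B.

15:15–16:45, 17:30–18:15, 19:15–19:45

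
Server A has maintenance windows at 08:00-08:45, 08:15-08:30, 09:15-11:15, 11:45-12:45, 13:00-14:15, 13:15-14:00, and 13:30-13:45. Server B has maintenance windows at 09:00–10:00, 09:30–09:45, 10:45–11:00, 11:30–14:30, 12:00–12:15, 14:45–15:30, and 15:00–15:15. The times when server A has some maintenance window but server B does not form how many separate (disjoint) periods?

3

Merge the first list: 08:00-08:45, 09:15-11:15, 11:45-12:45, 13:00-14:15.
Merge the second list: 09:00-10:00, 10:45-11:00, 11:30-14:30, 14:45-15:30.
A \ B = 08:00-08:45, 10:00-10:45, 11:00-11:15.
That is 3 disjoint pieces.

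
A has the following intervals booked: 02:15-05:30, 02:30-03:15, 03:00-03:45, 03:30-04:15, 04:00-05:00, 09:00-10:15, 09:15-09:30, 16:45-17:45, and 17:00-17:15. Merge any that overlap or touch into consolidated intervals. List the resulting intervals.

02:30–03:15 overlaps/touches 02:15–05:30 → extend to 02:15–05:30.
03:00–03:45 overlaps/touches 02:15–05:30 → extend to 02:15–05:30.
03:30–04:15 overlaps/touches 02:15–05:30 → extend to 02:15–05:30.
04:00–05:00 overlaps/touches 02:15–05:30 → extend to 02:15–05:30.
09:00–10:15 is disjoint → start new block.
09:15–09:30 overlaps/touches 09:00–10:15 → extend to 09:00–10:15.
16:45–17:45 is disjoint → start new block.
17:00–17:15 overlaps/touches 16:45–17:45 → extend to 16:45–17:45.

02:15–05:30, 09:00–10:15, 16:45–17:45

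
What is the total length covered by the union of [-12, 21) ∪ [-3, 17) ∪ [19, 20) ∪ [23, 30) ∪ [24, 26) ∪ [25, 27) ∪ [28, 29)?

40

Merged: [-12, 21), [23, 30).
Lengths: 33 + 7 = 40.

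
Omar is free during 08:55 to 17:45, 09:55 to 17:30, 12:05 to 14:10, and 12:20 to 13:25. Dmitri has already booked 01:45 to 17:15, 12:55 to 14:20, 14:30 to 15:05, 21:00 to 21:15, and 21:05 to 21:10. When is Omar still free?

First set merges to 08:55-17:45.
Second set merges to 01:45-17:15, 21:00-21:15.
08:55-17:45 with B removed leaves 17:15-17:45.

17:15-17:45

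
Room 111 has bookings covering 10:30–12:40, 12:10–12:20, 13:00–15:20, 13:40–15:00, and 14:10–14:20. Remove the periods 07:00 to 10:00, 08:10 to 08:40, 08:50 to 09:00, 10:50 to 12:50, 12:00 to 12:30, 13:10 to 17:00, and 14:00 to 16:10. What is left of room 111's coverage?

A, merged: 10:30–12:40, 13:00–15:20.
B, merged: 07:00–10:00, 10:50–12:50, 13:10–17:00.
10:30–12:40 minus B → 10:30–10:50.
13:00–15:20 minus B → 13:00–13:10.

10:30–10:50, 13:00–13:10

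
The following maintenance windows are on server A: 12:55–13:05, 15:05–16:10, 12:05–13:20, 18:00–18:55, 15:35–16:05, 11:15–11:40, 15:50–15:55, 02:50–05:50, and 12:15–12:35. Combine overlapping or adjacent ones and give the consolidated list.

Sort by start: 02:50–05:50, 11:15–11:40, 12:05–13:20, 12:15–12:35, 12:55–13:05, 15:05–16:10, 15:35–16:05, 15:50–15:55, 18:00–18:55.
11:15–11:40 is disjoint → start new block.
12:05–13:20 is disjoint → start new block.
12:15–12:35 overlaps/touches 12:05–13:20 → extend to 12:05–13:20.
12:55–13:05 overlaps/touches 12:05–13:20 → extend to 12:05–13:20.
15:05–16:10 is disjoint → start new block.
15:35–16:05 overlaps/touches 15:05–16:10 → extend to 15:05–16:10.
15:50–15:55 overlaps/touches 15:05–16:10 → extend to 15:05–16:10.
18:00–18:55 is disjoint → start new block.

02:50–05:50, 11:15–11:40, 12:05–13:20, 15:05–16:10, 18:00–18:55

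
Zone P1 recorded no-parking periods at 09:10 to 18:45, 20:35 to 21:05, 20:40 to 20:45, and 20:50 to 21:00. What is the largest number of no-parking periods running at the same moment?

Sweep endpoints in order; track running count of active intervals.
Peak of 2 reached at 20:40.

2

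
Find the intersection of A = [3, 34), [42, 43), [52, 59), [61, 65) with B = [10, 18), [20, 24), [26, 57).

[3, 34) overlaps B on [10, 18), [20, 24), [26, 34).
[42, 43) overlaps B on [42, 43).
[52, 59) overlaps B on [52, 57).
[61, 65) falls entirely outside B.

[10, 18) ∪ [20, 24) ∪ [26, 34) ∪ [42, 43) ∪ [52, 57)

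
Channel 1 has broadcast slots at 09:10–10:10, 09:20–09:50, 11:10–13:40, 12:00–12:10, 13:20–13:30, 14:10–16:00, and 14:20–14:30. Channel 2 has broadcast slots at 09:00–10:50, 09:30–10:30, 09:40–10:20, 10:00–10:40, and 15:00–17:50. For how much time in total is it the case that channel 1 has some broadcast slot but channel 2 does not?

3 h 20 min

First set merges to 09:10–10:10, 11:10–13:40, 14:10–16:00.
Second set merges to 09:00–10:50, 15:00–17:50.
A \ B = 11:10–13:40, 14:10–15:00.
Total: 2 h 30 min + 50 min = 3 h 20 min.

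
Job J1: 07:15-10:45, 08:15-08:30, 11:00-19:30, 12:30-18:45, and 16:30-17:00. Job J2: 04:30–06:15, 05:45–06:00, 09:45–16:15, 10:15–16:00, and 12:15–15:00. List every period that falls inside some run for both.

First set merges to 07:15–10:45, 11:00–19:30.
Second set merges to 04:30–06:15, 09:45–16:15.
07:15–10:45 ∩ B → 09:45–10:45.
11:00–19:30 ∩ B → 11:00–16:15.

09:45–10:45, 11:00–16:15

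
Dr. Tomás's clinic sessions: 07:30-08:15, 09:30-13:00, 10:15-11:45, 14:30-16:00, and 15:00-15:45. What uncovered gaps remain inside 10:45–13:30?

13:00-13:30

The merged coverage is 07:30-08:15, 09:30-13:00, 14:30-16:00.
Uncovered inside 10:45-13:30: 13:00-13:30.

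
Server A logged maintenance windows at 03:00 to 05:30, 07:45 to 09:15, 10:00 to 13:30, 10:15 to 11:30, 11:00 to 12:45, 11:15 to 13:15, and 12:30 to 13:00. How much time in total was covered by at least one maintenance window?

7 h 30 min

Merged: 03:00-05:30, 07:45-09:15, 10:00-13:30.
Lengths: 2 h 30 min + 1 h 30 min + 3 h 30 min = 7 h 30 min.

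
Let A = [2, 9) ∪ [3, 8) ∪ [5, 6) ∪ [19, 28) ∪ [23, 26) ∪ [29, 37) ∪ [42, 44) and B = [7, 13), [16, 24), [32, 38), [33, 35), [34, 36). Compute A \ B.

[2, 7) ∪ [24, 28) ∪ [29, 32) ∪ [42, 44)

First set merges to [2, 9), [19, 28), [29, 37), [42, 44).
Second set merges to [7, 13), [16, 24), [32, 38).
[2, 9) minus B → [2, 7).
[19, 28) minus B → [24, 28).
[29, 37) minus B → [29, 32).
[42, 44): no B overlap → unchanged.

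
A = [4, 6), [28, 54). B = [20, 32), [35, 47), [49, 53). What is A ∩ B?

[4, 6) meets no B interval.
[28, 54) ∩ B → [28, 32), [35, 47), [49, 53).

[28, 32) ∪ [35, 47) ∪ [49, 53)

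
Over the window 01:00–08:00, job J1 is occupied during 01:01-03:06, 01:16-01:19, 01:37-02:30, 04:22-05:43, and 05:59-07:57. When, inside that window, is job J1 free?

01:00–01:01, 03:06–04:22, 05:43–05:59, 07:57–08:00

After merging, the occupied span is 01:01–03:06, 04:22–05:43, 05:59–07:57.
Complement within 01:00–08:00: 01:00–01:01, 03:06–04:22, 05:43–05:59, 07:57–08:00.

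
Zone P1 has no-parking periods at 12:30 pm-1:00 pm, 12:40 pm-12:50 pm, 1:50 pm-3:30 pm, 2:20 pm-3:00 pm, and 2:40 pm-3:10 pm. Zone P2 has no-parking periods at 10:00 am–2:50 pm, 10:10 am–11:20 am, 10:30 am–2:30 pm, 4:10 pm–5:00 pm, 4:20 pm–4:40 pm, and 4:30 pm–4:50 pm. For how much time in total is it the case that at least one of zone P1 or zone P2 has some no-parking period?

6 h 20 min

Merge the first list: 12:30 pm–1:00 pm, 1:50 pm–3:30 pm.
Merge the second list: 10:00 am–2:50 pm, 4:10 pm–5:00 pm.
A ∪ B = 10:00 am–3:30 pm, 4:10 pm–5:00 pm.
Total: 5 h 30 min + 50 min = 6 h 20 min.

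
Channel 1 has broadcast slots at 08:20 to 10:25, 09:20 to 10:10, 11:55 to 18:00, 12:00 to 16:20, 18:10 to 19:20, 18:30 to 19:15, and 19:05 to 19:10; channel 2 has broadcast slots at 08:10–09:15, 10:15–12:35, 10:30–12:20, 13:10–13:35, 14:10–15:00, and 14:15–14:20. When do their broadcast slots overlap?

08:20-09:15, 10:15-10:25, 11:55-12:35, 13:10-13:35, 14:10-15:00

A, merged: 08:20-10:25, 11:55-18:00, 18:10-19:20.
B, merged: 08:10-09:15, 10:15-12:35, 13:10-13:35, 14:10-15:00.
08:20-10:25 overlaps B on 08:20-09:15, 10:15-10:25.
11:55-18:00 overlaps B on 11:55-12:35, 13:10-13:35, 14:10-15:00.
18:10-19:20 falls entirely outside B.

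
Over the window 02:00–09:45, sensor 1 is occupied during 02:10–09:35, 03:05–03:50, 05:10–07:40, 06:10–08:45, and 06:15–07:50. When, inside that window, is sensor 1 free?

After merging, the occupied span is 02:10-09:35.
Uncovered inside 02:00-09:45: 02:00-02:10, 09:35-09:45.

02:00-02:10, 09:35-09:45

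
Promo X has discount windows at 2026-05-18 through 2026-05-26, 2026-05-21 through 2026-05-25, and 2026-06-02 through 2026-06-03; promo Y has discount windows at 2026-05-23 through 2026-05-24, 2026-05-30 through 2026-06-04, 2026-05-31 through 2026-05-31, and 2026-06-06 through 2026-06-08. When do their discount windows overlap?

A, merged: 2026-05-18 through 2026-05-26, 2026-06-02 through 2026-06-03.
B, merged: 2026-05-23 through 2026-05-24, 2026-05-30 through 2026-06-04, 2026-06-06 through 2026-06-08.
2026-05-18 through 2026-05-26 ∩ B → 2026-05-23 through 2026-05-24.
2026-06-02 through 2026-06-03 ∩ B → 2026-06-02 through 2026-06-03.

2026-05-23 through 2026-05-24, 2026-06-02 through 2026-06-03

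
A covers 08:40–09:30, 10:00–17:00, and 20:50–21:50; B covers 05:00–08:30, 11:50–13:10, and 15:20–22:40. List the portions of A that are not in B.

08:40–09:30: nothing removed.
10:00–17:00 \ B = 10:00–11:50, 13:10–15:20.
20:50–21:50: entirely removed.

08:40–09:30, 10:00–11:50, 13:10–15:20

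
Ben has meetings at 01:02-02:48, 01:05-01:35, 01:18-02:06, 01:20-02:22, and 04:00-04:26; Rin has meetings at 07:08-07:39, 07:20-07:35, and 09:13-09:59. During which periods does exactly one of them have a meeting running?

01:02–02:48, 04:00–04:26, 07:08–07:39, 09:13–09:59

Merge the first list: 01:02–02:48, 04:00–04:26.
Merge the second list: 07:08–07:39, 09:13–09:59.
A but not B: 01:02–02:48, 04:00–04:26.
B but not A: 07:08–07:39, 09:13–09:59.
Combining gives A △ B.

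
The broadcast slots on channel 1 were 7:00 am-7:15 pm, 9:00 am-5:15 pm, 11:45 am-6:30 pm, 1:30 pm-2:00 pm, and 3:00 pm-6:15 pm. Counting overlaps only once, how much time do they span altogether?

12 h 15 min

Merged: 7:00 am-7:15 pm.
Length: 12 h 15 min.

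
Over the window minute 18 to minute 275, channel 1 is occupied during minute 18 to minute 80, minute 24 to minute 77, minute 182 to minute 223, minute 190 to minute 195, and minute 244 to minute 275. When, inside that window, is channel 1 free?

Covered (merged): minute 18 to minute 80, minute 182 to minute 223, minute 244 to minute 275.
Gaps within minute 18 to minute 275: minute 80 to minute 182, minute 223 to minute 244.

minute 80 to minute 182, minute 223 to minute 244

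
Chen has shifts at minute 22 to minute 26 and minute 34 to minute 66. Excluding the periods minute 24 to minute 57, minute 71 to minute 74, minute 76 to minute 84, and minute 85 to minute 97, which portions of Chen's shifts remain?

minute 22 to minute 24, minute 57 to minute 66

minute 22 to minute 26 with B removed leaves minute 22 to minute 24.
minute 34 to minute 66 with B removed leaves minute 57 to minute 66.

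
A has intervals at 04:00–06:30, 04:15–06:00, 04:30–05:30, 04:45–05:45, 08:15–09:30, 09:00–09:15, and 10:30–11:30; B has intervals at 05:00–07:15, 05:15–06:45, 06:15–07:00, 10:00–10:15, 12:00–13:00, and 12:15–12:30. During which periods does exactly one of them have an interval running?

04:00-05:00, 06:30-07:15, 08:15-09:30, 10:00-10:15, 10:30-11:30, 12:00-13:00

First set merges to 04:00-06:30, 08:15-09:30, 10:30-11:30.
Second set merges to 05:00-07:15, 10:00-10:15, 12:00-13:00.
A \ B = 04:00-05:00, 08:15-09:30, 10:30-11:30.
B \ A = 06:30-07:15, 10:00-10:15, 12:00-13:00.
Union of the two gives the symmetric difference.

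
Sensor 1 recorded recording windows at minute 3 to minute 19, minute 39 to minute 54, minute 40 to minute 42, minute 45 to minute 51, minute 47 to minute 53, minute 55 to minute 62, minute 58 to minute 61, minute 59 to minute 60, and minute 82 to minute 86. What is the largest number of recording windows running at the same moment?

Walk the sorted start/end points keeping a running depth.
The depth first hits 3 at minute 47.

3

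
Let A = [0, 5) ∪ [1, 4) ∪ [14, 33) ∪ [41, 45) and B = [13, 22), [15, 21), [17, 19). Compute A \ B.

[0, 5) ∪ [22, 33) ∪ [41, 45)

A, merged: [0, 5), [14, 33), [41, 45).
B, merged: [13, 22).
[0, 5): nothing removed.
[14, 33) \ B = [22, 33).
[41, 45): nothing removed.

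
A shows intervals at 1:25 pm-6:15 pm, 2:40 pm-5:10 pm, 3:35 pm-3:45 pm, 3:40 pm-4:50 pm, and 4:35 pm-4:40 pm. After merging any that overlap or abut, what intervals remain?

1:25 pm-6:15 pm

2:40 pm-5:10 pm overlaps/touches 1:25 pm-6:15 pm → extend to 1:25 pm-6:15 pm.
3:35 pm-3:45 pm overlaps/touches 1:25 pm-6:15 pm → extend to 1:25 pm-6:15 pm.
3:40 pm-4:50 pm overlaps/touches 1:25 pm-6:15 pm → extend to 1:25 pm-6:15 pm.
4:35 pm-4:40 pm overlaps/touches 1:25 pm-6:15 pm → extend to 1:25 pm-6:15 pm.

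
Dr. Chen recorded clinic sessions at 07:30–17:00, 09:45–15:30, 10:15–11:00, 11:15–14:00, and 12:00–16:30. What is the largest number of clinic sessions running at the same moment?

4

Sweep endpoints in order; track running count of active intervals.
Peak of 4 reached at 12:00.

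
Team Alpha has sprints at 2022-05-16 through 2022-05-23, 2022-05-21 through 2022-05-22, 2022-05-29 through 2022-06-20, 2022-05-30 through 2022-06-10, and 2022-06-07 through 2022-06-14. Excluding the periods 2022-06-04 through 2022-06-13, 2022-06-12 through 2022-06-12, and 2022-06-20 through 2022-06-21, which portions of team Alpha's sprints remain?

2022-05-16 through 2022-05-23, 2022-05-29 through 2022-06-03, 2022-06-14 through 2022-06-19

Merge the first list: 2022-05-16 through 2022-05-23, 2022-05-29 through 2022-06-20.
Merge the second list: 2022-06-04 through 2022-06-13, 2022-06-20 through 2022-06-21.
2022-05-16 through 2022-05-23: nothing removed.
2022-05-29 through 2022-06-20 \ B = 2022-05-29 through 2022-06-03, 2022-06-14 through 2022-06-19.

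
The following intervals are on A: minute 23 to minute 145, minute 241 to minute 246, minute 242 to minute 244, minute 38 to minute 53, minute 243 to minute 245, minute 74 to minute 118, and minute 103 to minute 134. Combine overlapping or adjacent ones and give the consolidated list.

Sort by start: minute 23 to minute 145, minute 38 to minute 53, minute 74 to minute 118, minute 103 to minute 134, minute 241 to minute 246, minute 242 to minute 244, minute 243 to minute 245.
minute 38 to minute 53 overlaps/touches minute 23 to minute 145 → extend to minute 23 to minute 145.
minute 74 to minute 118 overlaps/touches minute 23 to minute 145 → extend to minute 23 to minute 145.
minute 103 to minute 134 overlaps/touches minute 23 to minute 145 → extend to minute 23 to minute 145.
minute 241 to minute 246 is disjoint → start new block.
minute 242 to minute 244 overlaps/touches minute 241 to minute 246 → extend to minute 241 to minute 246.
minute 243 to minute 245 overlaps/touches minute 241 to minute 246 → extend to minute 241 to minute 246.

minute 23 to minute 145, minute 241 to minute 246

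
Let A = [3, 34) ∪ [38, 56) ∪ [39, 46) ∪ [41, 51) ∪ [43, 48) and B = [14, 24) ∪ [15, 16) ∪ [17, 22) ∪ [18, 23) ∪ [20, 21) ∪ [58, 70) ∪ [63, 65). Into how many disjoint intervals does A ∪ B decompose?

A, merged: [3, 34), [38, 56).
B, merged: [14, 24), [58, 70).
A ∪ B = [3, 34), [38, 56), [58, 70).
That is 3 disjoint pieces.

3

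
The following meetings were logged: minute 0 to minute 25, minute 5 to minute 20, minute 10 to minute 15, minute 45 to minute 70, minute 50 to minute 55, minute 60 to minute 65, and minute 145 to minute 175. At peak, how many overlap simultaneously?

Sweep endpoints in order; track running count of active intervals.
Peak of 3 reached at minute 10.

3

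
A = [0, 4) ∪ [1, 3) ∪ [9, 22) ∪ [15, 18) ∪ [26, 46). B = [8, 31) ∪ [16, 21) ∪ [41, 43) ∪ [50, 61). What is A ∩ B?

A, merged: [0, 4), [9, 22), [26, 46).
B, merged: [8, 31), [41, 43), [50, 61).
[0, 4) falls entirely outside B.
[9, 22) overlaps B on [9, 22).
[26, 46) overlaps B on [26, 31), [41, 43).

[9, 22) ∪ [26, 31) ∪ [41, 43)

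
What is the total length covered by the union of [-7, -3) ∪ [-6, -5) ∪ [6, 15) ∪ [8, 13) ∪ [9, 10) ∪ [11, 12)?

Merged: [-7, -3), [6, 15).
Lengths: 4 + 9 = 13.

13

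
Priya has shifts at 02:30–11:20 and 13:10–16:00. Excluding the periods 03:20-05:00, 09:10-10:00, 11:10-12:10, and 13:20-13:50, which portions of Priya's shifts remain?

02:30–03:20, 05:00–09:10, 10:00–11:10, 13:10–13:20, 13:50–16:00

02:30–11:20 minus B → 02:30–03:20, 05:00–09:10, 10:00–11:10.
13:10–16:00 minus B → 13:10–13:20, 13:50–16:00.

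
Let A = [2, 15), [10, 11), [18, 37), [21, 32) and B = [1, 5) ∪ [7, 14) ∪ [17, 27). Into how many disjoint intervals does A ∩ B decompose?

Merge the first list: [2, 15), [18, 37).
A ∩ B = [2, 5), [7, 14), [18, 27).
That is 3 disjoint pieces.

3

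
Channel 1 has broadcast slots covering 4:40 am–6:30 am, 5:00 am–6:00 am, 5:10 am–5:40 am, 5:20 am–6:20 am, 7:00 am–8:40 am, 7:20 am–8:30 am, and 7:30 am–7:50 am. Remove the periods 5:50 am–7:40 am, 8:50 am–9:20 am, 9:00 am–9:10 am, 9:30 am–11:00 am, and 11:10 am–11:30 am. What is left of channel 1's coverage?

Merge the first list: 4:40 am–6:30 am, 7:00 am–8:40 am.
Merge the second list: 5:50 am–7:40 am, 8:50 am–9:20 am, 9:30 am–11:00 am, 11:10 am–11:30 am.
4:40 am–6:30 am with B removed leaves 4:40 am–5:50 am.
7:00 am–8:40 am with B removed leaves 7:40 am–8:40 am.

4:40 am–5:50 am, 7:40 am–8:40 am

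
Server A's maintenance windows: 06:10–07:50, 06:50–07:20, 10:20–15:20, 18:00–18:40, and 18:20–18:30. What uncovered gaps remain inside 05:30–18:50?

05:30–06:10, 07:50–10:20, 15:20–18:00, 18:40–18:50

Covered (merged): 06:10–07:50, 10:20–15:20, 18:00–18:40.
Gaps within 05:30–18:50: 05:30–06:10, 07:50–10:20, 15:20–18:00, 18:40–18:50.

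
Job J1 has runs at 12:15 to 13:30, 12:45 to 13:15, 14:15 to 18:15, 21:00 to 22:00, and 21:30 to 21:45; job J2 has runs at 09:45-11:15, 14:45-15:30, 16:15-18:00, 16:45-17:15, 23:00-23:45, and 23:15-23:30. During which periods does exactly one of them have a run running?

First set merges to 12:15-13:30, 14:15-18:15, 21:00-22:00.
Second set merges to 09:45-11:15, 14:45-15:30, 16:15-18:00, 23:00-23:45.
A but not B: 12:15-13:30, 14:15-14:45, 15:30-16:15, 18:00-18:15, 21:00-22:00.
B but not A: 09:45-11:15, 23:00-23:45.
Combining gives A △ B.

09:45-11:15, 12:15-13:30, 14:15-14:45, 15:30-16:15, 18:00-18:15, 21:00-22:00, 23:00-23:45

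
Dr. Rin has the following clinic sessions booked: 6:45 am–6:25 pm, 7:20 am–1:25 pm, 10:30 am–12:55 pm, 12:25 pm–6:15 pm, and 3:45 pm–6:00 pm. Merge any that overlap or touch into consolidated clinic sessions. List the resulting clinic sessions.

7:20 am–1:25 pm overlaps/touches 6:45 am–6:25 pm → extend to 6:45 am–6:25 pm.
10:30 am–12:55 pm overlaps/touches 6:45 am–6:25 pm → extend to 6:45 am–6:25 pm.
12:25 pm–6:15 pm overlaps/touches 6:45 am–6:25 pm → extend to 6:45 am–6:25 pm.
3:45 pm–6:00 pm overlaps/touches 6:45 am–6:25 pm → extend to 6:45 am–6:25 pm.

6:45 am–6:25 pm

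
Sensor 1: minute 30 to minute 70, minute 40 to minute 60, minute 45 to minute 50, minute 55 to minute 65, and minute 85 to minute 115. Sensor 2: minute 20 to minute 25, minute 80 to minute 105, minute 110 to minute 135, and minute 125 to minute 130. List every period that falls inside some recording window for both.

First set merges to minute 30 to minute 70, minute 85 to minute 115.
Second set merges to minute 20 to minute 25, minute 80 to minute 105, minute 110 to minute 135.
minute 30 to minute 70: no overlap with the second set.
minute 85 to minute 115 meets the second set on minute 85 to minute 105, minute 110 to minute 115.

minute 85 to minute 105, minute 110 to minute 115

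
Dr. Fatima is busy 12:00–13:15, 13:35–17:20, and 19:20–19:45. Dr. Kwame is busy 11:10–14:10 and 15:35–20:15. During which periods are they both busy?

12:00-13:15 overlaps B on 12:00-13:15.
13:35-17:20 overlaps B on 13:35-14:10, 15:35-17:20.
19:20-19:45 overlaps B on 19:20-19:45.

12:00-13:15, 13:35-14:10, 15:35-17:20, 19:20-19:45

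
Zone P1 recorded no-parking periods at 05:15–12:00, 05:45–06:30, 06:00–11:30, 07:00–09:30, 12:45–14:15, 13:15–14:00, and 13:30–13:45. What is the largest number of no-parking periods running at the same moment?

3

Walk the sorted start/end points keeping a running depth.
The depth first hits 3 at 06:00.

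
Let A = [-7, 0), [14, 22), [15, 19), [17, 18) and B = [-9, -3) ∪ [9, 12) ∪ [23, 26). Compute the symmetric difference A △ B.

[-9, -7) ∪ [-3, 0) ∪ [9, 12) ∪ [14, 22) ∪ [23, 26)

Merge the first list: [-7, 0), [14, 22).
Only in the first: [-3, 0), [14, 22).
Only in the second: [-9, -7), [9, 12), [23, 26).
Together these are the periods covered by exactly one.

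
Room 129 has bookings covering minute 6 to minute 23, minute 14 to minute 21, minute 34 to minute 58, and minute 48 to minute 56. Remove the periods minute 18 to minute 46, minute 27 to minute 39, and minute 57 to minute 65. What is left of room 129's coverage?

Merge the first list: minute 6 to minute 23, minute 34 to minute 58.
Merge the second list: minute 18 to minute 46, minute 57 to minute 65.
minute 6 to minute 23 \ B = minute 6 to minute 18.
minute 34 to minute 58 \ B = minute 46 to minute 57.

minute 6 to minute 18, minute 46 to minute 57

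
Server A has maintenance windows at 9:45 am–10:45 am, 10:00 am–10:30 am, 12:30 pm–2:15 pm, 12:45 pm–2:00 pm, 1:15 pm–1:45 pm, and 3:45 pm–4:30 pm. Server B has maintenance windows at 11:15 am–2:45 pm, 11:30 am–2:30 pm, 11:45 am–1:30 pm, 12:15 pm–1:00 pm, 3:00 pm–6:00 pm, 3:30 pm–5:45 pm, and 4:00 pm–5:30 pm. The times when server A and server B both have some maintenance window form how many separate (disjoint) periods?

2

Merge the first list: 9:45 am–10:45 am, 12:30 pm–2:15 pm, 3:45 pm–4:30 pm.
Merge the second list: 11:15 am–2:45 pm, 3:00 pm–6:00 pm.
A ∩ B = 12:30 pm–2:15 pm, 3:45 pm–4:30 pm.
That is 2 disjoint pieces.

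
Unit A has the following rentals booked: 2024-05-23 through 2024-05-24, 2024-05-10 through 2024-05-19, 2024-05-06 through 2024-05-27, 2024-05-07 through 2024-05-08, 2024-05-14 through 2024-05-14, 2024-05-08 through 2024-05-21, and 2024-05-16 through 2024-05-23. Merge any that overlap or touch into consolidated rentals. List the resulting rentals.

Sort by start: 2024-05-06 through 2024-05-27, 2024-05-07 through 2024-05-08, 2024-05-08 through 2024-05-21, 2024-05-10 through 2024-05-19, 2024-05-14 through 2024-05-14, 2024-05-16 through 2024-05-23, 2024-05-23 through 2024-05-24.
2024-05-07 through 2024-05-08 overlaps/touches 2024-05-06 through 2024-05-27 → extend to 2024-05-06 through 2024-05-27.
2024-05-08 through 2024-05-21 overlaps/touches 2024-05-06 through 2024-05-27 → extend to 2024-05-06 through 2024-05-27.
2024-05-10 through 2024-05-19 overlaps/touches 2024-05-06 through 2024-05-27 → extend to 2024-05-06 through 2024-05-27.
2024-05-14 through 2024-05-14 overlaps/touches 2024-05-06 through 2024-05-27 → extend to 2024-05-06 through 2024-05-27.
2024-05-16 through 2024-05-23 overlaps/touches 2024-05-06 through 2024-05-27 → extend to 2024-05-06 through 2024-05-27.
2024-05-23 through 2024-05-24 overlaps/touches 2024-05-06 through 2024-05-27 → extend to 2024-05-06 through 2024-05-27.

2024-05-06 through 2024-05-27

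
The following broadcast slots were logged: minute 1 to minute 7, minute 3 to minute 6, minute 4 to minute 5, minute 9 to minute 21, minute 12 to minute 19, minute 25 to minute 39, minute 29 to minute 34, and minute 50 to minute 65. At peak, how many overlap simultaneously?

3

Sweep endpoints in order; track running count of active intervals.
Peak of 3 reached at minute 4.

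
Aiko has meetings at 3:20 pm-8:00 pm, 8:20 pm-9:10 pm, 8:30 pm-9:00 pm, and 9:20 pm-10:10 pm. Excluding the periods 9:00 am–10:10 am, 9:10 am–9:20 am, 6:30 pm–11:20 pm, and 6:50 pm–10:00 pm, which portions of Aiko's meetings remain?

Merge the first list: 3:20 pm-8:00 pm, 8:20 pm-9:10 pm, 9:20 pm-10:10 pm.
Merge the second list: 9:00 am-10:10 am, 6:30 pm-11:20 pm.
3:20 pm-8:00 pm with B removed leaves 3:20 pm-6:30 pm.
8:20 pm-9:10 pm lies entirely inside B → drops out.
9:20 pm-10:10 pm lies entirely inside B → drops out.

3:20 pm-6:30 pm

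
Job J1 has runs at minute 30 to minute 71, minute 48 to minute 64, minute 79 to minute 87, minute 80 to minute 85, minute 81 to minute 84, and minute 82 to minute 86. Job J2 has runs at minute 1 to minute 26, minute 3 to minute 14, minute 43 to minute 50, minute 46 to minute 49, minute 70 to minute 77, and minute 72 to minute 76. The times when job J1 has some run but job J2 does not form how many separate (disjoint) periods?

First set merges to minute 30 to minute 71, minute 79 to minute 87.
Second set merges to minute 1 to minute 26, minute 43 to minute 50, minute 70 to minute 77.
A \ B = minute 30 to minute 43, minute 50 to minute 70, minute 79 to minute 87.
That is 3 disjoint pieces.

3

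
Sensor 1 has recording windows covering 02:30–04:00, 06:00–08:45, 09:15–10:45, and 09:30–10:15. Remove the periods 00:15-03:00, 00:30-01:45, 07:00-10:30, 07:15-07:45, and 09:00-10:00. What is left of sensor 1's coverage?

03:00–04:00, 06:00–07:00, 10:30–10:45

A, merged: 02:30–04:00, 06:00–08:45, 09:15–10:45.
B, merged: 00:15–03:00, 07:00–10:30.
02:30–04:00 with B removed leaves 03:00–04:00.
06:00–08:45 with B removed leaves 06:00–07:00.
09:15–10:45 with B removed leaves 10:30–10:45.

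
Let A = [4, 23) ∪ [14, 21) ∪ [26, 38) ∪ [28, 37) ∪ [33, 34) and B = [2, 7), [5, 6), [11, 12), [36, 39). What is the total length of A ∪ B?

First set merges to [4, 23), [26, 38).
Second set merges to [2, 7), [11, 12), [36, 39).
A ∪ B = [2, 23), [26, 39).
Total: 21 + 13 = 34.

34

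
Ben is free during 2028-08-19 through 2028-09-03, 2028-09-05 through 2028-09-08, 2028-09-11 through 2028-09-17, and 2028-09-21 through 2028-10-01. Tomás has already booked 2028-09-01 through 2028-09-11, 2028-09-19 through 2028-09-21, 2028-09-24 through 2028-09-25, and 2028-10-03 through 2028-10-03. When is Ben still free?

2028-08-19 through 2028-08-31, 2028-09-12 through 2028-09-17, 2028-09-22 through 2028-09-23, 2028-09-26 through 2028-10-01

2028-08-19 through 2028-09-03 with B removed leaves 2028-08-19 through 2028-08-31.
2028-09-05 through 2028-09-08 lies entirely inside B → drops out.
2028-09-11 through 2028-09-17 with B removed leaves 2028-09-12 through 2028-09-17.
2028-09-21 through 2028-10-01 with B removed leaves 2028-09-22 through 2028-09-23, 2028-09-26 through 2028-10-01.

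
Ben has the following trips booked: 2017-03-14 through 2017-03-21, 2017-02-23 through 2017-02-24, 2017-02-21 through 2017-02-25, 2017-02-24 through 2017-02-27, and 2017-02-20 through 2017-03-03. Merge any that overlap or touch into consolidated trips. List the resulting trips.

2017-02-20 through 2017-03-03, 2017-03-14 through 2017-03-21

Sort by start: 2017-02-20 through 2017-03-03, 2017-02-21 through 2017-02-25, 2017-02-23 through 2017-02-24, 2017-02-24 through 2017-02-27, 2017-03-14 through 2017-03-21.
2017-02-21 through 2017-02-25 overlaps/touches 2017-02-20 through 2017-03-03 → extend to 2017-02-20 through 2017-03-03.
2017-02-23 through 2017-02-24 overlaps/touches 2017-02-20 through 2017-03-03 → extend to 2017-02-20 through 2017-03-03.
2017-02-24 through 2017-02-27 overlaps/touches 2017-02-20 through 2017-03-03 → extend to 2017-02-20 through 2017-03-03.
2017-03-14 through 2017-03-21 is disjoint → start new block.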